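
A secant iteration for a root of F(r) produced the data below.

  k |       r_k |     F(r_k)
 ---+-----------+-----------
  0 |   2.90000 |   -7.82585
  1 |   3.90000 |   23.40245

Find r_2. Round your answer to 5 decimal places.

3.15060

r_2 = 3.90000 − 23.40245·(3.90000 − 2.90000) / (23.40245 − (-7.82585))
   = 3.90000 − (23.4024500)/(31.2283000) = 3.1506012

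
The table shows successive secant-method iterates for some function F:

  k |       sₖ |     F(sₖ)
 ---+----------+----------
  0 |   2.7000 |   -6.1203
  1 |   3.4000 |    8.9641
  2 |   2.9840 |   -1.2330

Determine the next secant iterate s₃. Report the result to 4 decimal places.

3.0343

s₃ = 2.9840 − (-1.2330)·(2.9840 − 3.4000) / (-1.2330 − 8.9641)
   = 2.9840 − (0.512928)/(-10.197100) = 3.034301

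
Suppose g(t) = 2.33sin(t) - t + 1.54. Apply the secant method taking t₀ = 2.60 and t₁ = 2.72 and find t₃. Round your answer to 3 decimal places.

2.647

g(2.60) = 0.14112, g(2.72) = -0.22653
t₂ = 2.72000 − (-0.22653)·(2.72000 − 2.60000) / (-0.22653 − 0.14112) = 2.72000 − (-0.02718)/(-0.36765) = 2.64606
g(2.64606) = 0.00185
t₃ = 2.64606 − 0.00185·(2.64606 − 2.72000) / (0.00185 − (-0.22653)) = 2.64606 − (-0.00014)/(0.22838) = 2.64666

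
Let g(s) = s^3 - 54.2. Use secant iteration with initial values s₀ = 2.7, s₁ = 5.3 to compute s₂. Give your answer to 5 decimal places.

3.39465

g(2.7) = -34.5170000, g(5.3) = 94.6770000
s₂ = 5.3000000 − 94.6770000·(5.3000000 − 2.7000000) / (94.6770000 − (-34.5170000)) = 5.3000000 − (246.1602000)/(129.1940000) = 3.3946468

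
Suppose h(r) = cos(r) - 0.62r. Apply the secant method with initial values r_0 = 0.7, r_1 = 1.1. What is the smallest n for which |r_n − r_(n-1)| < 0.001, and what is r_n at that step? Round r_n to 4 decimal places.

h(0.7) = 0.330842, h(1.1) = -0.228404
r_2 = 1.100000 − (-0.228404)·(0.400000)/(-0.559246) = 0.936634;  |Δ| = 0.163366
h(0.936634) = 0.011789
r_3 = 0.936634 − 0.011789·(-0.163366)/(0.240193) = 0.944653;  |Δ| = 0.008018
h(0.944653) = 0.000340
r_4 = 0.944653 − 0.000340·(0.008018)/(-0.011450) = 0.944891;  |Δ| = 0.000238
|r_4 − r_3| = 0.000238 < 0.001

n = 4, r_n = 0.9449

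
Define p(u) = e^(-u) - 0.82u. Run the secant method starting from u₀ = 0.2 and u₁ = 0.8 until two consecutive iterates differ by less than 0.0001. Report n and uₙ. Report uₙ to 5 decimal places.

p(0.2) = 0.6547308, p(0.8) = -0.2066710
u₂ = 0.8000000 − (-0.2066710)·(0.6000000)/(-0.8614018) = 0.6560455;  |Δ| = 0.1439545
p(0.6560455) = -0.0190581
u₃ = 0.6560455 − (-0.0190581)·(-0.1439545)/(0.1876129) = 0.6414224;  |Δ| = 0.0146232
p(0.6414224) = 0.0005766
u₄ = 0.6414224 − 0.0005766·(-0.0146232)/(0.0196347) = 0.6418518;  |Δ| = 0.0004294
p(0.6418518) = -0.0000016
u₅ = 0.6418518 − (-0.0000016)·(0.0004294)/(-0.0005782) = 0.6418506;  |Δ| = 0.0000012
|u₅ − u₄| = 0.0000012 < 0.0001

n = 5, uₙ = 0.64185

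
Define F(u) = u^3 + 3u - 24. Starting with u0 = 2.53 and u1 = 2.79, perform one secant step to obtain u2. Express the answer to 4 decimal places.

F(2.53) = -0.215723, F(2.79) = 6.087639
u2 = 2.790000 − 6.087639·(2.790000 − 2.530000) / (6.087639 − (-0.215723)) = 2.790000 − (1.582786)/(6.303362) = 2.538898

2.5389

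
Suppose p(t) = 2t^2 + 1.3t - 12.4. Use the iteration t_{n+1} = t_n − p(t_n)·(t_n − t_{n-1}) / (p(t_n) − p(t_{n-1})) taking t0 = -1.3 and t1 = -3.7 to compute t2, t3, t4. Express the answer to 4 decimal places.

p(-1.3) = -10.710000, p(-3.7) = 10.170000
t2 = -3.700000 − 10.170000·(-3.700000 − (-1.300000)) / (10.170000 − (-10.710000)) = -3.700000 − (-24.408000)/(20.880000) = -2.531034
p(-2.531034) = -2.878074
t3 = -2.531034 − (-2.878074)·(-2.531034 − (-3.700000)) / (-2.878074 − 10.170000) = -2.531034 − (-3.364369)/(-13.048074) = -2.788879
p(-2.788879) = -0.469855
t4 = -2.788879 − (-0.469855)·(-2.788879 − (-2.531034)) / (-0.469855 − (-2.878074)) = -2.788879 − (0.121149)/(2.408219) = -2.839185

-2.5310, -2.7889, -2.8392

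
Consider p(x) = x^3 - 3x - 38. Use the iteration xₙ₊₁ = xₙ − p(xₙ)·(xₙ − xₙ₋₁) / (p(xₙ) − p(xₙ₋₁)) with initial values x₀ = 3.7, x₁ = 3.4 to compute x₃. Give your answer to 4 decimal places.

p(3.7) = 1.553000, p(3.4) = -8.896000
x₂ = 3.400000 − (-8.896000)·(3.400000 − 3.700000) / (-8.896000 − 1.553000) = 3.400000 − (2.668800)/(-10.449000) = 3.655412
p(3.655412) = -0.122486
x₃ = 3.655412 − (-0.122486)·(3.655412 − 3.400000) / (-0.122486 − (-8.896000)) = 3.655412 − (-0.031284)/(8.773514) = 3.658978

3.6590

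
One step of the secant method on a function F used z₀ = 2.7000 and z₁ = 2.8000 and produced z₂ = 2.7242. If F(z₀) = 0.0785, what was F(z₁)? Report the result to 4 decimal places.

-0.2459

The secant line through (2.7000, 0.0785) and (2.8000, F(z₁)) crosses zero at z₂ = 2.7242.
So (2.7000, 0.0785), (2.8000, F(z₁)), (2.7242, 0) are collinear:
F(z₁) = 0.0785 · (2.8000 − 2.7242) / (2.7000 − 2.7242) = 0.0785 · (0.075800)/(-0.024200) = -0.245880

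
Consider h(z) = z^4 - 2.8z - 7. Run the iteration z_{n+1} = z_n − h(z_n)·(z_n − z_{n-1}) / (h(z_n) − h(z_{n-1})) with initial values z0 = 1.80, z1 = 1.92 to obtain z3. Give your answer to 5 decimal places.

h(1.80) = -1.5424000, h(1.92) = 1.2135450
z2 = 1.9200000 − 1.2135450·(1.9200000 − 1.8000000) / (1.2135450 − (-1.5424000)) = 1.9200000 − (0.1456254)/(2.7559450) = 1.8671595
h(1.8671595) = -0.0738653
z3 = 1.8671595 − (-0.0738653)·(1.8671595 − 1.9200000) / (-0.0738653 − 1.2135450) = 1.8671595 − (0.0039031)/(-1.2874103) = 1.8701913

1.87019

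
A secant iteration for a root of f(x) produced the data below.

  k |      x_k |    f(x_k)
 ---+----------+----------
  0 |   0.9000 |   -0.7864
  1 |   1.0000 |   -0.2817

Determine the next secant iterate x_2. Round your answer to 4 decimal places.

1.0558

x_2 = 1.0000 − (-0.2817)·(1.0000 − 0.9000) / (-0.2817 − (-0.7864))
   = 1.0000 − (-0.028170)/(0.504700) = 1.055815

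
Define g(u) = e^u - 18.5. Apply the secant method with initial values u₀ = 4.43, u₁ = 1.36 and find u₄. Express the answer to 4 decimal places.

g(4.43) = 65.431417, g(1.36) = -14.603807
u₂ = 1.360000 − (-14.603807)·(1.360000 − 4.430000) / (-14.603807 − 65.431417) = 1.360000 − (44.833687)/(-80.035224) = 1.920174
g(1.920174) = -11.677852
u₃ = 1.920174 − (-11.677852)·(1.920174 − 1.360000) / (-11.677852 − (-14.603807)) = 1.920174 − (-6.541634)/(2.925955) = 4.155900
g(4.155900) = 45.309396
u₄ = 4.155900 − 45.309396·(4.155900 − 1.920174) / (45.309396 − (-11.677852)) = 4.155900 − (101.299395)/(56.987248) = 2.378320

2.3783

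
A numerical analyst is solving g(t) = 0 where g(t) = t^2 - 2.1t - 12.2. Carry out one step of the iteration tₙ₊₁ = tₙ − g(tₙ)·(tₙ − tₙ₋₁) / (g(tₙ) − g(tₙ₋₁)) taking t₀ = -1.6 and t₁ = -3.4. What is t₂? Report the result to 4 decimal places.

g(-1.6) = -6.280000, g(-3.4) = 6.500000
t₂ = -3.400000 − 6.500000·(-3.400000 − (-1.600000)) / (6.500000 − (-6.280000)) = -3.400000 − (-11.700000)/(12.780000) = -2.484507

-2.4845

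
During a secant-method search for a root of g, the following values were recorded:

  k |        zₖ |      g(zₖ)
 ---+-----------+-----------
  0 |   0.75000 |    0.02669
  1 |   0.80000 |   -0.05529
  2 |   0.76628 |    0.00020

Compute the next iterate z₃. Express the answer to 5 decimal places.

0.76640

z₃ = 0.76628 − 0.00020·(0.76628 − 0.80000) / (0.00020 − (-0.05529))
   = 0.76628 − (-0.0000067)/(0.0554900) = 0.7664015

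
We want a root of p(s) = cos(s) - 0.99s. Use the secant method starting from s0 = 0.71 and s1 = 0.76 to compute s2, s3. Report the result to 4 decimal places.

p(0.71) = 0.055462, p(0.76) = -0.027564
s2 = 0.760000 − (-0.027564)·(0.760000 − 0.710000) / (-0.027564 − 0.055462) = 0.760000 − (-0.001378)/(-0.083026) = 0.743400
p(0.743400) = 0.000205
s3 = 0.743400 − 0.000205·(0.743400 − 0.760000) / (0.000205 − (-0.027564)) = 0.743400 − (-0.000003)/(0.027769) = 0.743523

0.7434, 0.7435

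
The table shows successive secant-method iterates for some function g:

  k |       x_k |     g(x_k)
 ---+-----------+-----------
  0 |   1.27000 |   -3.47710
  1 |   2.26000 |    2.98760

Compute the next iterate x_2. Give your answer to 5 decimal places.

x_2 = 2.26000 − 2.98760·(2.26000 − 1.27000) / (2.98760 − (-3.47710))
   = 2.26000 − (2.9577240)/(6.4647000) = 1.8024809

1.80248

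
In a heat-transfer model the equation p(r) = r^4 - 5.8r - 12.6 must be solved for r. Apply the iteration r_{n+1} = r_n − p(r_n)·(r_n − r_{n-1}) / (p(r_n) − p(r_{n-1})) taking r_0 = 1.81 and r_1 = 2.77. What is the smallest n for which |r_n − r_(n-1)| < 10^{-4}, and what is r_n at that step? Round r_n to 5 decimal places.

p(1.81) = -12.3651688, p(2.77) = 30.2073944
r_2 = 2.7700000 − 30.2073944·(0.9600000)/(42.5725632) = 2.0888313;  |Δ| = 0.6811687
p(2.0888313) = -5.6775667
r_3 = 2.0888313 − (-5.6775667)·(-0.6811687)/(-35.8849611) = 2.1966029;  |Δ| = 0.1077716
p(2.1966029) = -2.0590510
r_4 = 2.1966029 − (-2.0590510)·(0.1077716)/(3.6185157) = 2.2579284;  |Δ| = 0.0613255
p(2.2579284) = 0.2960735
r_5 = 2.2579284 − 0.2960735·(0.0613255)/(2.3551245) = 2.2502189;  |Δ| = 0.0077095
p(2.2502189) = -0.0123883
r_6 = 2.2502189 − (-0.0123883)·(-0.0077095)/(-0.3084618) = 2.2505285;  |Δ| = 0.0003096
p(2.2505285) = -0.0000698
r_7 = 2.2505285 − (-0.0000698)·(0.0003096)/(0.0123185) = 2.2505303;  |Δ| = 0.0000018
|r_7 − r_6| = 0.0000018 < 10^{-4}

n = 7, r_n = 2.25053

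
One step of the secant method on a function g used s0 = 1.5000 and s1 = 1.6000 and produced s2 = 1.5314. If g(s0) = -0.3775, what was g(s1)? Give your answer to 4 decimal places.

0.8247

The secant line through (1.5000, -0.3775) and (1.6000, g(s1)) crosses zero at s2 = 1.5314.
So (1.5000, -0.3775), (1.6000, g(s1)), (1.5314, 0) are collinear:
g(s1) = -0.3775 · (1.6000 − 1.5314) / (1.5000 − 1.5314) = -0.3775 · (0.068600)/(-0.031400) = 0.824729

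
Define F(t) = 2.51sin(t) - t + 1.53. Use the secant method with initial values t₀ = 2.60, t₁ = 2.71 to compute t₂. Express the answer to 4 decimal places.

F(2.60) = 0.223908, F(2.71) = -0.130022
t₂ = 2.710000 − (-0.130022)·(2.710000 − 2.600000) / (-0.130022 − 0.223908) = 2.710000 − (-0.014302)/(-0.353930) = 2.669590

2.6696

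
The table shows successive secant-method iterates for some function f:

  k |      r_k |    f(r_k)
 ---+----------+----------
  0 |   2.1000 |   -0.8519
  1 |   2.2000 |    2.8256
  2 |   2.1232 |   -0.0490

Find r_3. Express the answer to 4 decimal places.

r_3 = 2.1232 − (-0.0490)·(2.1232 − 2.2000) / (-0.0490 − 2.8256)
   = 2.1232 − (0.003763)/(-2.874600) = 2.124509

2.1245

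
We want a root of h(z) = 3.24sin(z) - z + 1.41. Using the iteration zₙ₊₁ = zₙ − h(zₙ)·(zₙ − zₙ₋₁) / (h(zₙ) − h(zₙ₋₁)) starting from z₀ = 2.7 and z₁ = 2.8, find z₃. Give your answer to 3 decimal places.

2.724

h(2.7) = 0.09471, h(2.8) = -0.30464
z₂ = 2.80000 − (-0.30464)·(2.80000 − 2.70000) / (-0.30464 − 0.09471) = 2.80000 − (-0.03046)/(-0.39935) = 2.72372
h(2.72372) = 0.00114
z₃ = 2.72372 − 0.00114·(2.72372 − 2.80000) / (0.00114 − (-0.30464)) = 2.72372 − (-0.00009)/(0.30578) = 2.72400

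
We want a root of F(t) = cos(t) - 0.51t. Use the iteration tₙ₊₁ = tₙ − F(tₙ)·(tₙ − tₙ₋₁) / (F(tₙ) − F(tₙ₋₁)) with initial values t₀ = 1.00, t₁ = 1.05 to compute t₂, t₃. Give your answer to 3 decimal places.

F(1.00) = 0.03030, F(1.05) = -0.03793
t₂ = 1.05000 − (-0.03793)·(1.05000 − 1.00000) / (-0.03793 − 0.03030) = 1.05000 − (-0.00190)/(-0.06823) = 1.02221
F(1.02221) = 0.00016
t₃ = 1.02221 − 0.00016·(1.02221 − 1.05000) / (0.00016 − (-0.03793)) = 1.02221 − (0.00000)/(0.03809) = 1.02232

1.022, 1.022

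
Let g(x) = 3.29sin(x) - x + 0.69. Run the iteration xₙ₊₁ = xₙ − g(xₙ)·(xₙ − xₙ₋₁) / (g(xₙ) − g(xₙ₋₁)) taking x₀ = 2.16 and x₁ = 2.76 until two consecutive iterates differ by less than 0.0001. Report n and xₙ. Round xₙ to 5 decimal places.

n = 5, xₙ = 2.54323

g(2.16) = 1.2652516, g(2.76) = -0.8448072
x₂ = 2.7600000 − (-0.8448072)·(0.6000000)/(-2.1100587) = 2.5197772;  |Δ| = 0.2402228
g(2.5197772) = 0.0866866
x₃ = 2.5197772 − 0.0866866·(-0.2402228)/(0.9314938) = 2.5421328;  |Δ| = 0.0223556
g(2.5421328) = 0.0040741
x₄ = 2.5421328 − 0.0040741·(0.0223556)/(-0.0826125) = 2.5432353;  |Δ| = 0.0011025
g(2.5432353) = -0.0000243
x₅ = 2.5432353 − (-0.0000243)·(0.0011025)/(-0.0040983) = 2.5432287;  |Δ| = 0.0000065
|x₅ − x₄| = 0.0000065 < 0.0001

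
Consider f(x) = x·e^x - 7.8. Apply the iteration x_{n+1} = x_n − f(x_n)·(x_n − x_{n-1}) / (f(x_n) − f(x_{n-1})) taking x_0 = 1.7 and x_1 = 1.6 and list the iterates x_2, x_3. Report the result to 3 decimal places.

f(1.7) = 1.50571, f(1.6) = 0.12485
x_2 = 1.60000 − 0.12485·(1.60000 − 1.70000) / (0.12485 − 1.50571) = 1.60000 − (-0.01249)/(-1.38086) = 1.59096
f(1.59096) = 0.00914
x_3 = 1.59096 − 0.00914·(1.59096 − 1.60000) / (0.00914 − 0.12485) = 1.59096 − (-0.00008)/(-0.11571) = 1.59024

1.591, 1.590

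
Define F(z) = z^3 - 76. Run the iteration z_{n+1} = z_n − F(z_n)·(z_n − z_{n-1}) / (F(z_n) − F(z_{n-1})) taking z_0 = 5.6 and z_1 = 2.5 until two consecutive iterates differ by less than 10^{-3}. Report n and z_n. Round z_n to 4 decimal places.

n = 7, z_n = 4.2358

F(5.6) = 99.616000, F(2.5) = -60.375000
z_2 = 2.500000 − (-60.375000)·(-3.100000)/(-159.991000) = 3.669831;  |Δ| = 1.169831
F(3.669831) = -26.575948
z_3 = 3.669831 − (-26.575948)·(1.169831)/(33.799052) = 4.589661;  |Δ| = 0.919830
F(4.589661) = 20.681177
z_4 = 4.589661 − 20.681177·(0.919830)/(47.257125) = 4.187115;  |Δ| = 0.402546
F(4.187115) = -2.591764
z_5 = 4.187115 − (-2.591764)·(-0.402546)/(-23.272941) = 4.231944;  |Δ| = 0.044829
F(4.231944) = -0.208609
z_6 = 4.231944 − (-0.208609)·(0.044829)/(2.383155) = 4.235869;  |Δ| = 0.003924
F(4.235869) = 0.002421
z_7 = 4.235869 − 0.002421·(0.003924)/(0.211030) = 4.235824;  |Δ| = 0.000045
|z_7 − z_6| = 0.000045 < 10^{-3}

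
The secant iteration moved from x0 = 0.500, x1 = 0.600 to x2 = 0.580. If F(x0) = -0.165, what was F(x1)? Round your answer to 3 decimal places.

The secant line through (0.500, -0.165) and (0.600, F(x1)) crosses zero at x2 = 0.580.
So (0.500, -0.165), (0.600, F(x1)), (0.580, 0) are collinear:
F(x1) = -0.165 · (0.600 − 0.580) / (0.500 − 0.580) = -0.165 · (0.02000)/(-0.08000) = 0.04125

0.041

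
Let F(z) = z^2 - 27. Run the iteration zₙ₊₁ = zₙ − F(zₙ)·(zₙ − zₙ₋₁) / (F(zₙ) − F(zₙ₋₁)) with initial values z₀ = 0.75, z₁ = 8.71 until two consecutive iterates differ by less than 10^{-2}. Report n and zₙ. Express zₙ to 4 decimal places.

n = 6, zₙ = 5.1961

F(0.75) = -26.437500, F(8.71) = 48.864100
z₂ = 8.710000 − 48.864100·(7.960000)/(75.301600) = 3.544662;  |Δ| = 5.165338
F(3.544662) = -14.435373
z₃ = 3.544662 − (-14.435373)·(-5.165338)/(-63.299473) = 4.722611;  |Δ| = 1.177950
F(4.722611) = -4.696943
z₄ = 4.722611 − (-4.696943)·(1.177950)/(9.738430) = 5.290748;  |Δ| = 0.568137
F(5.290748) = 0.992016
z₅ = 5.290748 − 0.992016·(0.568137)/(5.688959) = 5.191679;  |Δ| = 0.099069
F(5.191679) = -0.046470
z₆ = 5.191679 − (-0.046470)·(-0.099069)/(-1.038486) = 5.196112;  |Δ| = 0.004433
|z₆ − z₅| = 0.004433 < 10^{-2}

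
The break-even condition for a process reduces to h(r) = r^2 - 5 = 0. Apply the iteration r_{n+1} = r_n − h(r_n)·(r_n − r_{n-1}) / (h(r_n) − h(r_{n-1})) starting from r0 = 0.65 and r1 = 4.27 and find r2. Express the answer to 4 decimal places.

h(0.65) = -4.577500, h(4.27) = 13.232900
r2 = 4.270000 − 13.232900·(4.270000 − 0.650000) / (13.232900 − (-4.577500)) = 4.270000 − (47.903098)/(17.810400) = 1.580386

1.5804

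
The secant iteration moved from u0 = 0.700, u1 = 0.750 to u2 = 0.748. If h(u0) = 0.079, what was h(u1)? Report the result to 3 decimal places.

-0.003

The secant line through (0.700, 0.079) and (0.750, h(u1)) crosses zero at u2 = 0.748.
So (0.700, 0.079), (0.750, h(u1)), (0.748, 0) are collinear:
h(u1) = 0.079 · (0.750 − 0.748) / (0.700 − 0.748) = 0.079 · (0.00200)/(-0.04800) = -0.00329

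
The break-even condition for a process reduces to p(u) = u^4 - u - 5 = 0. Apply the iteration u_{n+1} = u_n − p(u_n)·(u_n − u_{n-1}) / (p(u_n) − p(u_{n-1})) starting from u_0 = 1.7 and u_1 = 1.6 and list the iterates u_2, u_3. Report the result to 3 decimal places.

1.603, 1.603

p(1.7) = 1.65210, p(1.6) = -0.04640
u_2 = 1.60000 − (-0.04640)·(1.60000 − 1.70000) / (-0.04640 − 1.65210) = 1.60000 − (0.00464)/(-1.69850) = 1.60273
p(1.60273) = -0.00426
u_3 = 1.60273 − (-0.00426)·(1.60273 − 1.60000) / (-0.00426 − (-0.04640)) = 1.60273 − (-0.00001)/(0.04214) = 1.60301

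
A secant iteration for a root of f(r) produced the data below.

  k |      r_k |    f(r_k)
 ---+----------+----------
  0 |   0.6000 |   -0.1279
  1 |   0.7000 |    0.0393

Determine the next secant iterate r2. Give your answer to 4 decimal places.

r2 = 0.7000 − 0.0393·(0.7000 − 0.6000) / (0.0393 − (-0.1279))
   = 0.7000 − (0.003930)/(0.167200) = 0.676495

0.6765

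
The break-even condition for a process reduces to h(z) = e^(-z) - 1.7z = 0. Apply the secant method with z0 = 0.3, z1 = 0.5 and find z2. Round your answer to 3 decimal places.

0.397

h(0.3) = 0.23082, h(0.5) = -0.24347
z2 = 0.50000 − (-0.24347)·(0.50000 − 0.30000) / (-0.24347 − 0.23082) = 0.50000 − (-0.04869)/(-0.47429) = 0.39733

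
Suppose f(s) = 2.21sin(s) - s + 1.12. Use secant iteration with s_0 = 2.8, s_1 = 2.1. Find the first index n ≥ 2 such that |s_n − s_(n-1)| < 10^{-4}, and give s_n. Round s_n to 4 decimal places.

n = 5, s_n = 2.4792

f(2.8) = -0.939676, f(2.1) = 0.927693
s_2 = 2.100000 − 0.927693·(-0.700000)/(1.867369) = 2.447754;  |Δ| = 0.347754
f(2.447754) = 0.085526
s_3 = 2.447754 − 0.085526·(0.347754)/(-0.842167) = 2.483070;  |Δ| = 0.035316
f(2.483070) = -0.010662
s_4 = 2.483070 − (-0.010662)·(0.035316)/(-0.096188) = 2.479155;  |Δ| = 0.003915
f(2.479155) = 0.000085
s_5 = 2.479155 − 0.000085·(-0.003915)/(0.010747) = 2.479186;  |Δ| = 0.000031
|s_5 − s_4| = 0.000031 < 10^{-4}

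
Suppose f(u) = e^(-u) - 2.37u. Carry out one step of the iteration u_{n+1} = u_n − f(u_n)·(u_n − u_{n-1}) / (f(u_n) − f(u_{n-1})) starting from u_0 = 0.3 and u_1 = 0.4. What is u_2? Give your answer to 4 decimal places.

0.3097

f(0.3) = 0.029818, f(0.4) = -0.277680
u_2 = 0.400000 − (-0.277680)·(0.400000 − 0.300000) / (-0.277680 − 0.029818) = 0.400000 − (-0.027768)/(-0.307498) = 0.309697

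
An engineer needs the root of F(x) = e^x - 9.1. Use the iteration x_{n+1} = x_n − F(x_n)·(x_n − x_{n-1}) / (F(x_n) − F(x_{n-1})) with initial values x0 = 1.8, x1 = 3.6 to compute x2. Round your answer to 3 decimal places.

1.980

F(1.8) = -3.05035, F(3.6) = 27.49823
x2 = 3.60000 − 27.49823·(3.60000 − 1.80000) / (27.49823 − (-3.05035)) = 3.60000 − (49.49682)/(30.54859) = 1.97973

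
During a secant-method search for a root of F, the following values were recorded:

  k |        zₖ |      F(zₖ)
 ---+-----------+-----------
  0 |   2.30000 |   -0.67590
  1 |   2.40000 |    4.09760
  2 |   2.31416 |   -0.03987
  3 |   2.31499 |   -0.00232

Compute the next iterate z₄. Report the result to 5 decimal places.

2.31504

z₄ = 2.31499 − (-0.00232)·(2.31499 − 2.31416) / (-0.00232 − (-0.03987))
   = 2.31499 − (-0.0000019)/(0.0375500) = 2.3150413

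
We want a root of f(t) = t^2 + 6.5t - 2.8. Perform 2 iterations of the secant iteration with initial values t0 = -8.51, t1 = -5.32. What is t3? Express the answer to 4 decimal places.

f(-8.51) = 14.305100, f(-5.32) = -9.077600
t2 = -5.320000 − (-9.077600)·(-5.320000 − (-8.510000)) / (-9.077600 − 14.305100) = -5.320000 − (-28.957544)/(-23.382700) = -6.558417
f(-6.558417) = -2.416874
t3 = -6.558417 − (-2.416874)·(-6.558417 − (-5.320000)) / (-2.416874 − (-9.077600)) = -6.558417 − (2.993099)/(6.660726) = -7.007783

-7.0078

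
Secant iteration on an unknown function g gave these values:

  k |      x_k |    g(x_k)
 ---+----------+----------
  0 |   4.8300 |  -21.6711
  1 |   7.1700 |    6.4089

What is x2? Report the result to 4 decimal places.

6.6359

x2 = 7.1700 − 6.4089·(7.1700 − 4.8300) / (6.4089 − (-21.6711))
   = 7.1700 − (14.996826)/(28.080000) = 6.635925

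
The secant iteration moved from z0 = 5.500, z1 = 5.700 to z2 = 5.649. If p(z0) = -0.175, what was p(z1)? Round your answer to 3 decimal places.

The secant line through (5.500, -0.175) and (5.700, p(z1)) crosses zero at z2 = 5.649.
So (5.500, -0.175), (5.700, p(z1)), (5.649, 0) are collinear:
p(z1) = -0.175 · (5.700 − 5.649) / (5.500 − 5.649) = -0.175 · (0.05100)/(-0.14900) = 0.05990

0.060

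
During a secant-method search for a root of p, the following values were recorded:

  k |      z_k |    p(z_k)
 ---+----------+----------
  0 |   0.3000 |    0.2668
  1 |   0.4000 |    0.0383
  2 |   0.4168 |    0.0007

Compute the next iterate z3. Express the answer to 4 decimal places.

z3 = 0.4168 − 0.0007·(0.4168 − 0.4000) / (0.0007 − 0.0383)
   = 0.4168 − (0.000012)/(-0.037600) = 0.417113

0.4171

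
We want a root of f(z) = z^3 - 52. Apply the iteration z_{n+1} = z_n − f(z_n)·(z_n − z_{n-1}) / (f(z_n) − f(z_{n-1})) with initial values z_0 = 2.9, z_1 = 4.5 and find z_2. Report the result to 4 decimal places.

f(2.9) = -27.611000, f(4.5) = 39.125000
z_2 = 4.500000 − 39.125000·(4.500000 − 2.900000) / (39.125000 − (-27.611000)) = 4.500000 − (62.600000)/(66.736000) = 3.561976

3.5620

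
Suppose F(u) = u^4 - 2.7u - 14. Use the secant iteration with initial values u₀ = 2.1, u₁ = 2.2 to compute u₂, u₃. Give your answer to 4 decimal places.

F(2.1) = -0.221900, F(2.2) = 3.485600
u₂ = 2.200000 − 3.485600·(2.200000 − 2.100000) / (3.485600 − (-0.221900)) = 2.200000 − (0.348560)/(3.707500) = 2.105985
F(2.105985) = -0.015396
u₃ = 2.105985 − (-0.015396)·(2.105985 − 2.200000) / (-0.015396 − 3.485600) = 2.105985 − (0.001447)/(-3.500996) = 2.106399

2.1060, 2.1064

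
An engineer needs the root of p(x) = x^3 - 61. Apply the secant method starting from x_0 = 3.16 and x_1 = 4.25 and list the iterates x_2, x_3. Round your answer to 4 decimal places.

3.8699, 3.9314

p(3.16) = -29.445504, p(4.25) = 15.765625
x_2 = 4.250000 − 15.765625·(4.250000 − 3.160000) / (15.765625 − (-29.445504)) = 4.250000 − (17.184531)/(45.211129) = 3.869905
p(3.869905) = -3.043672
x_3 = 3.869905 − (-3.043672)·(3.869905 − 4.250000) / (-3.043672 − 15.765625) = 3.869905 − (1.156885)/(-18.809297) = 3.931411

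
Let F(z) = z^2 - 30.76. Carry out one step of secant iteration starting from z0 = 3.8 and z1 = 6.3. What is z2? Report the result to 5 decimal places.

F(3.8) = -16.3200000, F(6.3) = 8.9300000
z2 = 6.3000000 − 8.9300000·(6.3000000 − 3.8000000) / (8.9300000 − (-16.3200000)) = 6.3000000 − (22.3250000)/(25.2500000) = 5.4158416

5.41584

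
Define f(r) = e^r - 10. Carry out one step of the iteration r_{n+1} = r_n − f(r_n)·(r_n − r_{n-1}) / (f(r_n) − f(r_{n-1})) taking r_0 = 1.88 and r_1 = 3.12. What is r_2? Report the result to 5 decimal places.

2.14556

f(1.88) = -3.4464951, f(3.12) = 12.6463796
r_2 = 3.1200000 − 12.6463796·(3.1200000 − 1.8800000) / (12.6463796 − (-3.4464951)) = 3.1200000 − (15.6815108)/(16.0928748) = 2.1455619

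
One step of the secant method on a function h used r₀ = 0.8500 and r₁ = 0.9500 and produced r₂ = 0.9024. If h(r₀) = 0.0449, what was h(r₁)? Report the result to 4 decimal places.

The secant line through (0.8500, 0.0449) and (0.9500, h(r₁)) crosses zero at r₂ = 0.9024.
So (0.8500, 0.0449), (0.9500, h(r₁)), (0.9024, 0) are collinear:
h(r₁) = 0.0449 · (0.9500 − 0.9024) / (0.8500 − 0.9024) = 0.0449 · (0.047600)/(-0.052400) = -0.040787

-0.0408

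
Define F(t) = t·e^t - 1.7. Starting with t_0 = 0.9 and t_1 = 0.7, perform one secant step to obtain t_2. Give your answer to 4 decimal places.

0.7722

F(0.9) = 0.513643, F(0.7) = -0.290373
t_2 = 0.700000 − (-0.290373)·(0.700000 − 0.900000) / (-0.290373 − 0.513643) = 0.700000 − (0.058075)/(-0.804016) = 0.772231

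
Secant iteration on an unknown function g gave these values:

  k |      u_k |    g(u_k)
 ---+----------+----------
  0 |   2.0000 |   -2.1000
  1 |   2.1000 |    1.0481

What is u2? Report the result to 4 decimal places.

2.0667

u2 = 2.1000 − 1.0481·(2.1000 − 2.0000) / (1.0481 − (-2.1000))
   = 2.1000 − (0.104810)/(3.148100) = 2.066707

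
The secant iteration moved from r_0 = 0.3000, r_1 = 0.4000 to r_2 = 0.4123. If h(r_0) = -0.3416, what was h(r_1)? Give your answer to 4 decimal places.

-0.0374

The secant line through (0.3000, -0.3416) and (0.4000, h(r_1)) crosses zero at r_2 = 0.4123.
So (0.3000, -0.3416), (0.4000, h(r_1)), (0.4123, 0) are collinear:
h(r_1) = -0.3416 · (0.4000 − 0.4123) / (0.3000 − 0.4123) = -0.3416 · (-0.012300)/(-0.112300) = -0.037415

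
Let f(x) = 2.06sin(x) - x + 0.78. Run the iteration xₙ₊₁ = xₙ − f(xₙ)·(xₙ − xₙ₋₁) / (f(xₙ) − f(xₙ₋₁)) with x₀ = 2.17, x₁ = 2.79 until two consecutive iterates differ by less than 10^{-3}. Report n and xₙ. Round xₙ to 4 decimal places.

f(2.17) = 0.311117, f(2.79) = -1.300549
x₂ = 2.790000 − (-1.300549)·(0.620000)/(-1.611667) = 2.289685;  |Δ| = 0.500315
f(2.289685) = 0.040543
x₃ = 2.289685 − 0.040543·(-0.500315)/(1.341092) = 2.304810;  |Δ| = 0.015125
f(2.304810) = 0.004722
x₄ = 2.304810 − 0.004722·(0.015125)/(-0.035821) = 2.306804;  |Δ| = 0.001994
f(2.306804) = -0.000026
x₅ = 2.306804 − (-0.000026)·(0.001994)/(-0.004749) = 2.306793;  |Δ| = 0.000011
|x₅ − x₄| = 0.000011 < 10^{-3}

n = 5, xₙ = 2.3068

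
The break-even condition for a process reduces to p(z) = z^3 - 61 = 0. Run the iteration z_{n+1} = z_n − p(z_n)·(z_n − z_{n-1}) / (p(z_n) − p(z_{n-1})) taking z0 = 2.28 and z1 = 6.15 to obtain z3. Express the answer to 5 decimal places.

p(2.28) = -49.1476480, p(6.15) = 171.6083750
z2 = 6.1500000 − 171.6083750·(6.1500000 − 2.2800000) / (171.6083750 − (-49.1476480)) = 6.1500000 − (664.1244113)/(220.7560230) = 3.1415910
p(3.1415910) = -29.9937729
z3 = 3.1415910 − (-29.9937729)·(3.1415910 − 6.1500000) / (-29.9937729 − 171.6083750) = 3.1415910 − (90.2335371)/(-201.6021479) = 3.5891732

3.58917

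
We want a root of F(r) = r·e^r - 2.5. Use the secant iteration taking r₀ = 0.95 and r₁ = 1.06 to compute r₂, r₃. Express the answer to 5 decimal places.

F(0.95) = -0.0435758, F(1.06) = 0.5595532
r₂ = 1.0600000 − 0.5595532·(1.0600000 − 0.9500000) / (0.5595532 − (-0.0435758)) = 1.0600000 − (0.0615509)/(0.6031291) = 0.9579475
F(0.9579475) = -0.0032619
r₃ = 0.9579475 − (-0.0032619)·(0.9579475 − 1.0600000) / (-0.0032619 − 0.5595532) = 0.9579475 − (0.0003329)/(-0.5628152) = 0.9585389

0.95795, 0.95854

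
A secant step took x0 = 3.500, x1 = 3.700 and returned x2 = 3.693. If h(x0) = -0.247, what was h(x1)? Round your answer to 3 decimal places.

The secant line through (3.500, -0.247) and (3.700, h(x1)) crosses zero at x2 = 3.693.
So (3.500, -0.247), (3.700, h(x1)), (3.693, 0) are collinear:
h(x1) = -0.247 · (3.700 − 3.693) / (3.500 − 3.693) = -0.247 · (0.00700)/(-0.19300) = 0.00896

0.009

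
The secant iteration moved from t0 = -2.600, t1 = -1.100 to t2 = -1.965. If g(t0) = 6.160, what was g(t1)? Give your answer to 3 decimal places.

-8.391

The secant line through (-2.600, 6.160) and (-1.100, g(t1)) crosses zero at t2 = -1.965.
So (-2.600, 6.160), (-1.100, g(t1)), (-1.965, 0) are collinear:
g(t1) = 6.160 · (-1.100 − (-1.965)) / (-2.600 − (-1.965)) = 6.160 · (0.86500)/(-0.63500) = -8.39118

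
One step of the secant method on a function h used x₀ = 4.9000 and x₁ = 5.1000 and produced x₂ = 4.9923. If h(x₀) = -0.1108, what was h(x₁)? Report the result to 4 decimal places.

0.1293

The secant line through (4.9000, -0.1108) and (5.1000, h(x₁)) crosses zero at x₂ = 4.9923.
So (4.9000, -0.1108), (5.1000, h(x₁)), (4.9923, 0) are collinear:
h(x₁) = -0.1108 · (5.1000 − 4.9923) / (4.9000 − 4.9923) = -0.1108 · (0.107700)/(-0.092300) = 0.129287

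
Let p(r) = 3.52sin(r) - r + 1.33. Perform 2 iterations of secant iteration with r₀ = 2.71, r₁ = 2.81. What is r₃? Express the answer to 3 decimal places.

2.732

p(2.71) = 0.09248, p(2.81) = -0.33407
r₂ = 2.81000 − (-0.33407)·(2.81000 − 2.71000) / (-0.33407 − 0.09248) = 2.81000 − (-0.03341)/(-0.42655) = 2.73168
p(2.73168) = 0.00114
r₃ = 2.73168 − 0.00114·(2.73168 − 2.81000) / (0.00114 − (-0.33407)) = 2.73168 − (-0.00009)/(0.33521) = 2.73195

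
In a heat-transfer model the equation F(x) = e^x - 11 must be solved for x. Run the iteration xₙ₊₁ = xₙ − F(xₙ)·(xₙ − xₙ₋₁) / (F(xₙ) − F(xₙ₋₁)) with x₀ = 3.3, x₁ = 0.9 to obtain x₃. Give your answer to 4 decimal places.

3.1266

F(3.3) = 16.112639, F(0.9) = -8.540397
x₂ = 0.900000 − (-8.540397)·(0.900000 − 3.300000) / (-8.540397 − 16.112639) = 0.900000 − (20.496953)/(-24.653036) = 1.731417
F(1.731417) = -5.351348
x₃ = 1.731417 − (-5.351348)·(1.731417 − 0.900000) / (-5.351348 − (-8.540397)) = 1.731417 − (-4.449201)/(3.189049) = 3.126567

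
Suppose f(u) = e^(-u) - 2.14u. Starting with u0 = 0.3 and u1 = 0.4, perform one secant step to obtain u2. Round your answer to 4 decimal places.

f(0.3) = 0.098818, f(0.4) = -0.185680
u2 = 0.400000 − (-0.185680)·(0.400000 − 0.300000) / (-0.185680 − 0.098818) = 0.400000 − (-0.018568)/(-0.284498) = 0.334734

0.3347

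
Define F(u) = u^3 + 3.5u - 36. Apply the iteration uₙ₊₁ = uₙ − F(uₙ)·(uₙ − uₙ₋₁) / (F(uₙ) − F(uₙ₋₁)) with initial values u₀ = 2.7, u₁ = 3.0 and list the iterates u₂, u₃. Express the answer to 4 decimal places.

F(2.7) = -6.867000, F(3.0) = 1.500000
u₂ = 3.000000 − 1.500000·(3.000000 − 2.700000) / (1.500000 − (-6.867000)) = 3.000000 − (0.450000)/(8.367000) = 2.946217
F(2.946217) = -0.114495
u₃ = 2.946217 − (-0.114495)·(2.946217 − 3.000000) / (-0.114495 − 1.500000) = 2.946217 − (0.006158)/(-1.614495) = 2.950031

2.9462, 2.9500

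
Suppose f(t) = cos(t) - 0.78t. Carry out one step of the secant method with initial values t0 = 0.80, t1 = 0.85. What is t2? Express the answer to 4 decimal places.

0.8480

f(0.80) = 0.072707, f(0.85) = -0.003017
t2 = 0.850000 − (-0.003017)·(0.850000 − 0.800000) / (-0.003017 − 0.072707) = 0.850000 − (-0.000151)/(-0.075724) = 0.848008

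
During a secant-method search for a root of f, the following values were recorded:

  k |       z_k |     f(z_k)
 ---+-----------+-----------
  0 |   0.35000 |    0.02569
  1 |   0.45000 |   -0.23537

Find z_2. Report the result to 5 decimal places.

0.35984

z_2 = 0.45000 − (-0.23537)·(0.45000 − 0.35000) / (-0.23537 − 0.02569)
   = 0.45000 − (-0.0235370)/(-0.2610600) = 0.3598406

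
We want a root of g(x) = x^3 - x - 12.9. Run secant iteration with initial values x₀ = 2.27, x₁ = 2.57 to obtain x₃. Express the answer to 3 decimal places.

2.487

g(2.27) = -3.47292, g(2.57) = 1.50459
x₂ = 2.57000 − 1.50459·(2.57000 − 2.27000) / (1.50459 − (-3.47292)) = 2.57000 − (0.45138)/(4.97751) = 2.47932
g(2.47932) = -0.13893
x₃ = 2.47932 − (-0.13893)·(2.47932 − 2.57000) / (-0.13893 − 1.50459) = 2.47932 − (0.01260)/(-1.64352) = 2.48698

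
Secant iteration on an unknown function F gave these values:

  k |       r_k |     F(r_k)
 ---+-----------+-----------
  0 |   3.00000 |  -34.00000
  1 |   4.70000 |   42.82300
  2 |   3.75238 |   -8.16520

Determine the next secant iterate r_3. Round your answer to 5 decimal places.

r_3 = 3.75238 − (-8.16520)·(3.75238 − 4.70000) / (-8.16520 − 42.82300)
   = 3.75238 − (7.7375068)/(-50.9882000) = 3.9041309

3.90413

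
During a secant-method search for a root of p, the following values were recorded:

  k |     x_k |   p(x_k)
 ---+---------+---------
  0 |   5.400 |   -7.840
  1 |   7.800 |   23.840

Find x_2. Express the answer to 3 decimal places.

5.994

x_2 = 7.800 − 23.840·(7.800 − 5.400) / (23.840 − (-7.840))
   = 7.800 − (57.21600)/(31.68000) = 5.99394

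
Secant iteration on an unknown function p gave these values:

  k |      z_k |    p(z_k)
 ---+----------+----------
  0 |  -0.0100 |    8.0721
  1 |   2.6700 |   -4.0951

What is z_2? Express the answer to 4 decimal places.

1.7680

z_2 = 2.6700 − (-4.0951)·(2.6700 − (-0.0100)) / (-4.0951 − 8.0721)
   = 2.6700 − (-10.974868)/(-12.167200) = 1.767996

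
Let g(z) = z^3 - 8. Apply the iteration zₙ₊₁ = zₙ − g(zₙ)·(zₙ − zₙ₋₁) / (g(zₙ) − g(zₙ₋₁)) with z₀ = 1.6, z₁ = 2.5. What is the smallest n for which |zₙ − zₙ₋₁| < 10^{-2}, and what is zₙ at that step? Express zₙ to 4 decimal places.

g(1.6) = -3.904000, g(2.5) = 7.625000
z₂ = 2.500000 − 7.625000·(0.900000)/(11.529000) = 1.904762;  |Δ| = 0.595238
g(1.904762) = -1.089299
z₃ = 1.904762 − (-1.089299)·(-0.595238)/(-8.714299) = 1.979167;  |Δ| = 0.074406
g(1.979167) = -0.247395
z₄ = 1.979167 − (-0.247395)·(0.074406)/(0.841904) = 2.001032;  |Δ| = 0.021864
g(2.001032) = 0.012387
z₅ = 2.001032 − 0.012387·(0.021864)/(0.259782) = 1.999989;  |Δ| = 0.001043
|z₅ − z₄| = 0.001043 < 10^{-2}

n = 5, zₙ = 2.0000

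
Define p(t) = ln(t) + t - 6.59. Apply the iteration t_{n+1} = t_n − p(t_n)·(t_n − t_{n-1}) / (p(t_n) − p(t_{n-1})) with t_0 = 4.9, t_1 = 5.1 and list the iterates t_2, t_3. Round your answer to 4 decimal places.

4.9840, 4.9838

p(4.9) = -0.100765, p(5.1) = 0.139241
t_2 = 5.100000 − 0.139241·(5.100000 − 4.900000) / (0.139241 − (-0.100765)) = 5.100000 − (0.027848)/(0.240005) = 4.983969
p(4.983969) = 0.000195
t_3 = 4.983969 − 0.000195·(4.983969 − 5.100000) / (0.000195 − 0.139241) = 4.983969 − (-0.000023)/(-0.139045) = 4.983806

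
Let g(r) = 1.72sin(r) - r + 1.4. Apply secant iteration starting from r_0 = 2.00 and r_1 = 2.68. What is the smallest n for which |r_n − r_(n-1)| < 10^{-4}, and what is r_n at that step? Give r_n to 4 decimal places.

g(2.00) = 0.963992, g(2.68) = -0.513956
r_2 = 2.680000 − (-0.513956)·(0.680000)/(-1.477947) = 2.443530;  |Δ| = 0.236470
g(2.443530) = 0.061973
r_3 = 2.443530 − 0.061973·(-0.236470)/(0.575929) = 2.468976;  |Δ| = 0.025445
g(2.468976) = 0.002645
r_4 = 2.468976 − 0.002645·(0.025445)/(-0.059329) = 2.470110;  |Δ| = 0.001134
g(2.470110) = -0.000016
r_5 = 2.470110 − (-0.000016)·(0.001134)/(-0.002661) = 2.470103;  |Δ| = 0.000007
|r_5 − r_4| = 0.000007 < 10^{-4}

n = 5, r_n = 2.4701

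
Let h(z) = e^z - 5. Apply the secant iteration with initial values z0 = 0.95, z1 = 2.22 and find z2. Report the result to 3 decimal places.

h(0.95) = -2.41429, h(2.22) = 4.20733
z2 = 2.22000 − 4.20733·(2.22000 − 0.95000) / (4.20733 − (-2.41429)) = 2.22000 − (5.34331)/(6.62162) = 1.41305

1.413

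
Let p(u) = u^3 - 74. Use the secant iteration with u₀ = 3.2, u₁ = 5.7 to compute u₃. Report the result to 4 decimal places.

4.1026

p(3.2) = -41.232000, p(5.7) = 111.193000
u₂ = 5.700000 − 111.193000·(5.700000 − 3.200000) / (111.193000 − (-41.232000)) = 5.700000 − (277.982500)/(152.425000) = 3.876267
p(3.876267) = -15.757359
u₃ = 3.876267 − (-15.757359)·(3.876267 − 5.700000) / (-15.757359 − 111.193000) = 3.876267 − (28.737216)/(-126.950359) = 4.102633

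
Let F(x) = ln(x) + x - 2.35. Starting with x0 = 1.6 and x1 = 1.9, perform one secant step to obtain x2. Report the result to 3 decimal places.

1.778

F(1.6) = -0.28000, F(1.9) = 0.19185
x2 = 1.90000 − 0.19185·(1.90000 − 1.60000) / (0.19185 − (-0.28000)) = 1.90000 − (0.05756)/(0.47185) = 1.77802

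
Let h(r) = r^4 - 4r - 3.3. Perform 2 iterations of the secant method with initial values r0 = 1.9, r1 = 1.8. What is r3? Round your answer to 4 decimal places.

h(1.9) = 2.132100, h(1.8) = -0.002400
r2 = 1.800000 − (-0.002400)·(1.800000 − 1.900000) / (-0.002400 − 2.132100) = 1.800000 − (0.000240)/(-2.134500) = 1.800112
h(1.800112) = -0.000227
r3 = 1.800112 − (-0.000227)·(1.800112 − 1.800000) / (-0.000227 − (-0.002400)) = 1.800112 − (0.000000)/(0.002173) = 1.800124

1.8001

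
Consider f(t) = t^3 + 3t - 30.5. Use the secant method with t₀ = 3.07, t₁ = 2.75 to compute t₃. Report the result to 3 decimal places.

f(3.07) = 7.64444, f(2.75) = -1.45312
t₂ = 2.75000 − (-1.45312)·(2.75000 − 3.07000) / (-1.45312 − 7.64444) = 2.75000 − (0.46500)/(-9.09757) = 2.80111
f(2.80111) = -0.11848
t₃ = 2.80111 − (-0.11848)·(2.80111 − 2.75000) / (-0.11848 − (-1.45312)) = 2.80111 − (-0.00606)/(1.33464) = 2.80565

2.806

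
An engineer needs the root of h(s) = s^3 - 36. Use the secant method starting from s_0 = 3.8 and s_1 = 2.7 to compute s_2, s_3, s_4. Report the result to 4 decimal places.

3.2101, 3.3213, 3.3014

h(3.8) = 18.872000, h(2.7) = -16.317000
s_2 = 2.700000 − (-16.317000)·(2.700000 − 3.800000) / (-16.317000 − 18.872000) = 2.700000 − (17.948700)/(-35.189000) = 3.210066
h(3.210066) = -2.921810
s_3 = 3.210066 − (-2.921810)·(3.210066 − 2.700000) / (-2.921810 − (-16.317000)) = 3.210066 − (-1.490315)/(13.395190) = 3.321323
h(3.321323) = 0.638137
s_4 = 3.321323 − 0.638137·(3.321323 − 3.210066) / (0.638137 − (-2.921810)) = 3.321323 − (0.070997)/(3.559946) = 3.301380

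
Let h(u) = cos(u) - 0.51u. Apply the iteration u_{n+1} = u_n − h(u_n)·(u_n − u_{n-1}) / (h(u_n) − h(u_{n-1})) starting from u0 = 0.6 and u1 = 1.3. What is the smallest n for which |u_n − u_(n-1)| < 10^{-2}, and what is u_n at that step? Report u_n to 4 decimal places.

n = 4, u_n = 1.0223

h(0.6) = 0.519336, h(1.3) = -0.395501
u2 = 1.300000 − (-0.395501)·(0.700000)/(-0.914837) = 0.997377;  |Δ| = 0.302623
h(0.997377) = 0.033846
u3 = 0.997377 − 0.033846·(-0.302623)/(0.429347) = 1.021233;  |Δ| = 0.023856
h(1.021233) = 0.001486
u4 = 1.021233 − 0.001486·(0.023856)/(-0.032359) = 1.022329;  |Δ| = 0.001096
|u4 − u3| = 0.001096 < 10^{-2}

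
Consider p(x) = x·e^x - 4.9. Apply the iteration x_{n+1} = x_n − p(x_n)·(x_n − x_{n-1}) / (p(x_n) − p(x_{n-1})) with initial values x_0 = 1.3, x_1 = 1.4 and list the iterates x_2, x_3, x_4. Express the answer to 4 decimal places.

p(1.3) = -0.129914, p(1.4) = 0.777280
x_2 = 1.400000 − 0.777280·(1.400000 − 1.300000) / (0.777280 − (-0.129914)) = 1.400000 − (0.077728)/(0.907194) = 1.314320
p(1.314320) = -0.007809
x_3 = 1.314320 − (-0.007809)·(1.314320 − 1.400000) / (-0.007809 − 0.777280) = 1.314320 − (0.000669)/(-0.785089) = 1.315173
p(1.315173) = -0.000463
x_4 = 1.315173 − (-0.000463)·(1.315173 − 1.314320) / (-0.000463 − (-0.007809)) = 1.315173 − (0.000000)/(0.007346) = 1.315226

1.3143, 1.3152, 1.3152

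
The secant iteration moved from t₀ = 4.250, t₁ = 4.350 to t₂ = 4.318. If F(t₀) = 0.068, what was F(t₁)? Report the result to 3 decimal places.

-0.032

The secant line through (4.250, 0.068) and (4.350, F(t₁)) crosses zero at t₂ = 4.318.
So (4.250, 0.068), (4.350, F(t₁)), (4.318, 0) are collinear:
F(t₁) = 0.068 · (4.350 − 4.318) / (4.250 − 4.318) = 0.068 · (0.03200)/(-0.06800) = -0.03200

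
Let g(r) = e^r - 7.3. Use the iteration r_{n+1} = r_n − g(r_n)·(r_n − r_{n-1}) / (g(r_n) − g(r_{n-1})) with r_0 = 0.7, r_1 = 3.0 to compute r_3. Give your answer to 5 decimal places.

g(0.7) = -5.2862473, g(3.0) = 12.7855369
r_2 = 3.0000000 − 12.7855369·(3.0000000 − 0.7000000) / (12.7855369 − (-5.2862473)) = 3.0000000 − (29.4067349)/(18.0717842) = 1.3727819
g(1.3727819) = -3.3536864
r_3 = 1.3727819 − (-3.3536864)·(1.3727819 − 3.0000000) / (-3.3536864 − 12.7855369) = 1.3727819 − (5.4571794)/(-16.1392234) = 1.7109133

1.71091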